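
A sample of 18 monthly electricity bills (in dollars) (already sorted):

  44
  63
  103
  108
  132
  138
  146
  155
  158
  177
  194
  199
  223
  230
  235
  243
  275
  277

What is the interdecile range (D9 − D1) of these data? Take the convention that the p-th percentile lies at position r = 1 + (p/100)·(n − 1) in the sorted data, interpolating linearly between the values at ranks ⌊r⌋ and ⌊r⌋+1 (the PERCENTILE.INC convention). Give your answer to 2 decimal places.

n = 18.
P10: r = 2.7; ranks 2–3 are 63, 103; interpolating gives 91.
P90: r = 16.3; ranks 16–17 are 243, 275; interpolating gives 252.6.
Difference: 252.6 − 91 = 161.6.

161.60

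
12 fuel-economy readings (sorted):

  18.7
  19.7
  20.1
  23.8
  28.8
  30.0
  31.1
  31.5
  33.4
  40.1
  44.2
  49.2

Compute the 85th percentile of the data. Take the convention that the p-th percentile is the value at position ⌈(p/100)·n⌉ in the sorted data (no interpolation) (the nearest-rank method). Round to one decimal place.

44.2

n = 12.
Position = ⌈85/100 · 12⌉ = ⌈10.2⌉ = 11.
The value at rank 11 is 44.2.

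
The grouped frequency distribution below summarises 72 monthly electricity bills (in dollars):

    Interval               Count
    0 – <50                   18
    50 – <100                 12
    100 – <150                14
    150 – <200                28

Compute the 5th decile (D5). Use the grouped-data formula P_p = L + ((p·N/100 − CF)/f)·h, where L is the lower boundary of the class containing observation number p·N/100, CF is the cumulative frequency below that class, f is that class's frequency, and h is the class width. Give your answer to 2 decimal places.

121.43

N = 72; target position k = 50/100 · 72 = 36.
Cumulative frequencies: 18, 30, 44, 72.
Observation 36 falls in the class 100 – <150.
L = 100, CF = 30, f = 14, h = 50.
P50 = 100 + ((36 − 30)/14)·50 = 100 + 21.4286 = 121.429.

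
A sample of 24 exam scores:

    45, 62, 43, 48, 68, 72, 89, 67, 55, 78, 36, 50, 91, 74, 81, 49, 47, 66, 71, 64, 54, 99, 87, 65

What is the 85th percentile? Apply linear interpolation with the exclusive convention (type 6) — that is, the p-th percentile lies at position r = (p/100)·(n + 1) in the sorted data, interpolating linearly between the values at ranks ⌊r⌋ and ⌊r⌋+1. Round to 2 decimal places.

Sorted: 36, 43, 45, 47, 48, 49, 50, 54, 55, 62, 64, 65, 66, 67, 68, 71, 72, 74, 78, 81, 87, 89, 91, 99.
n = 24.
r = (85/100)·(24 + 1) = 21.25.
Rank 21 is 87 and rank 22 is 89.
Interpolate: 87 + 0.25·(89 − 87) = 87 + 0.25·2 = 87.5.

87.50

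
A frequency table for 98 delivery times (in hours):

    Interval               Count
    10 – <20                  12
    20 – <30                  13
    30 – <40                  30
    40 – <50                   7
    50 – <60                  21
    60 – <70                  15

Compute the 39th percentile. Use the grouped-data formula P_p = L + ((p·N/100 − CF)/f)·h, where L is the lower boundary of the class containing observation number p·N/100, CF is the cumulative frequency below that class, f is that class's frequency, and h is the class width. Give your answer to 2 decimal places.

N = 98; target position k = 39/100 · 98 = 38.22.
Cumulative frequencies: 12, 25, 55, 62, 83, 98.
Observation 38.22 falls in the class 30 – <40.
L = 30, CF = 25, f = 30, h = 10.
P39 = 30 + ((38.22 − 25)/30)·10 = 30 + 4.40667 = 34.4067.

34.41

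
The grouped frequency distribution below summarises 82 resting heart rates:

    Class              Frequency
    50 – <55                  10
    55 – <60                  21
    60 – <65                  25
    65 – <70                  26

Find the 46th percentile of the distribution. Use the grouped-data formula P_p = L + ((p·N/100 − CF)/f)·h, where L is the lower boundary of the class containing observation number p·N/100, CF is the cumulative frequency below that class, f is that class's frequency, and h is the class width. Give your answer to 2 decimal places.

N = 82; target position k = 46/100 · 82 = 37.72.
Cumulative frequencies: 10, 31, 56, 82.
Observation 37.72 falls in the class 60 – <65.
L = 60, CF = 31, f = 25, h = 5.
P46 = 60 + ((37.72 − 31)/25)·5 = 60 + 1.344 = 61.344.

61.34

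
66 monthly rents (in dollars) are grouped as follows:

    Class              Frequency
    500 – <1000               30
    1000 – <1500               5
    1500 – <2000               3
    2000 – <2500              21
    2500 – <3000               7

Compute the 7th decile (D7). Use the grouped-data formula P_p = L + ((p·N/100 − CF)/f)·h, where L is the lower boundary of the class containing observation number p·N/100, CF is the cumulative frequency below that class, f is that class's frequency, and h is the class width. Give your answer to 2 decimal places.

2195.24

N = 66; target position k = 70/100 · 66 = 46.2.
Cumulative frequencies: 30, 35, 38, 59, 66.
Observation 46.2 falls in the class 2000 – <2500.
L = 2000, CF = 38, f = 21, h = 500.
P70 = 2000 + ((46.2 − 38)/21)·500 = 2000 + 195.238 = 2195.24.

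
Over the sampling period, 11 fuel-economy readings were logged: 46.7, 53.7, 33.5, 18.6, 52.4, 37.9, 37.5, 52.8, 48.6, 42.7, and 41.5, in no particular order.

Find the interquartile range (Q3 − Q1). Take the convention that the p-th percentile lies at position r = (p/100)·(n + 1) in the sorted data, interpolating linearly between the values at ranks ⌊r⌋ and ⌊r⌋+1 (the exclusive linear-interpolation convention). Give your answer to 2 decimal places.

14.90

Sorted: 18.6, 33.5, 37.5, 37.9, 41.5, 42.7, 46.7, 48.6, 52.4, 52.8, 53.7.
n = 11.
P25: r = 3 (integer) → 37.5.
P75: r = 9 (integer) → 52.4.
Difference: 52.4 − 37.5 = 14.9.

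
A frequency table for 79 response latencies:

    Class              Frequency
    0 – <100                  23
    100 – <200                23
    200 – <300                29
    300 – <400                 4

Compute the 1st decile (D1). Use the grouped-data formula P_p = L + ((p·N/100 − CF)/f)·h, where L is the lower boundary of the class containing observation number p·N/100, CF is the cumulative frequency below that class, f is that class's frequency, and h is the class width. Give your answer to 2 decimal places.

N = 79; target position k = 10/100 · 79 = 7.9.
Cumulative frequencies: 23, 46, 75, 79.
Observation 7.9 falls in the class 0 – <100.
L = 0, CF = 0, f = 23, h = 100.
P10 = 0 + ((7.9 − 0)/23)·100 = 0 + 34.3478 = 34.3478.

34.35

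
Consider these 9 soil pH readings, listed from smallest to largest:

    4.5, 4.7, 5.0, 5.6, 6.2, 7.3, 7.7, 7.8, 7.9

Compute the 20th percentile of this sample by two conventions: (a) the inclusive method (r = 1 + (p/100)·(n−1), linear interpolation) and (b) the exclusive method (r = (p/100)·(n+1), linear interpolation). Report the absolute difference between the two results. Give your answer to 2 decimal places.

n = 9.
(a) r = 2.6; between ranks 2 (4.7) and 3 (5.0): 4.88.
(b) r = 2 → value at rank 2 = 4.7.
|4.88 − 4.7| = 0.18.

0.18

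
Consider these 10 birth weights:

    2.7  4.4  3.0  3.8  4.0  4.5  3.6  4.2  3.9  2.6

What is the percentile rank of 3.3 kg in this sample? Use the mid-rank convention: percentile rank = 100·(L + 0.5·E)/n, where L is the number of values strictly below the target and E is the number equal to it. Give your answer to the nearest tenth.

30.0

Sorted: 2.6, 2.7, 3.0, 3.6, 3.8, 3.9, 4.0, 4.2, 4.4, 4.5.
Count below 3.3: L = 3; count equal: E = 0; n = 10.
Percentile rank = 100·(3 + 0.5·0)/10 = 100·3/10 = 30.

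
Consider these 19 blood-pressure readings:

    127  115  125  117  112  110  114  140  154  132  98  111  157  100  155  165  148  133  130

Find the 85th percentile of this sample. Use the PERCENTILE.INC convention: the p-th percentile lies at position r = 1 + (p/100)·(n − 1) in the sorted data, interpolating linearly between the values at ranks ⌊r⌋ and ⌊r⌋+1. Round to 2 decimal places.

154.30

Sorted: 98, 100, 110, 111, 112, 114, 115, 117, 125, 127, 130, 132, 133, 140, 148, 154, 155, 157, 165.
n = 19.
r = 1 + (85/100)·(19 − 1) = 1 + 15.3 = 16.3.
Rank 16 is 154 and rank 17 is 155.
Interpolate: 154 + 0.3·(155 − 154) = 154 + 0.3·1 = 154.3.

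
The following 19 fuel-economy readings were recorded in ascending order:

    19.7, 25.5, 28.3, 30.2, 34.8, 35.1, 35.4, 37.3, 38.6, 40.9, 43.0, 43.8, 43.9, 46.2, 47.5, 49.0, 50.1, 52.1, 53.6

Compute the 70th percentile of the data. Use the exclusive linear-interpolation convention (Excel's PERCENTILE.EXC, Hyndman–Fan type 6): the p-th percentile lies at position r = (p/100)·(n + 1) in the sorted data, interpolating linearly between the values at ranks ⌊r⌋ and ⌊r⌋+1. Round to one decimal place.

n = 19.
r = (70/100)·(19 + 1) = 14.
r is an integer, so P70 is the value at rank 14: 46.2.

46.2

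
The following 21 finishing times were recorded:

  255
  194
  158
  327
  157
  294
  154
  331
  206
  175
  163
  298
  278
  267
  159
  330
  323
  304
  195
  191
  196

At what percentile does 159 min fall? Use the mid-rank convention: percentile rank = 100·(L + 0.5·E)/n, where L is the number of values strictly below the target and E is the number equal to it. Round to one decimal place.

16.7

Sorted: 154, 157, 158, 159, 163, 175, 191, 194, 195, 196, 206, 255, 267, 278, 294, 298, 304, 323, 327, 330, 331.
Count below 159: L = 3; count equal: E = 1; n = 21.
Percentile rank = 100·(3 + 0.5·1)/21 = 100·3.5/21 = 16.67.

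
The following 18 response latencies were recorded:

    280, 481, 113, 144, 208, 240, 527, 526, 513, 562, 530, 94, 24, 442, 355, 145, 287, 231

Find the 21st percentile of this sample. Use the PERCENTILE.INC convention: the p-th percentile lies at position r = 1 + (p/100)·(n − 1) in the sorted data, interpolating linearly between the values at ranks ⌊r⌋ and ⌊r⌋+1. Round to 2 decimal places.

144.57

Sorted: 24, 94, 113, 144, 145, 208, 231, 240, 280, 287, 355, 442, 481, 513, 526, 527, 530, 562.
n = 18.
r = 1 + (21/100)·(18 − 1) = 1 + 3.57 = 4.57.
Rank 4 is 144 and rank 5 is 145.
Interpolate: 144 + 0.57·(145 − 144) = 144 + 0.57·1 = 144.57.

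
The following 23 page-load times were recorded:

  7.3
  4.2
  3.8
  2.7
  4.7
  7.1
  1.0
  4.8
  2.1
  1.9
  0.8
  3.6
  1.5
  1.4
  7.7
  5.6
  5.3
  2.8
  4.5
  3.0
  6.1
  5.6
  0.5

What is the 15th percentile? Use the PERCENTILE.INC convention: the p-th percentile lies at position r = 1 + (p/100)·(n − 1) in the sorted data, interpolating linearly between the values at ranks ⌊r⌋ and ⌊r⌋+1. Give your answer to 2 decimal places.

1.43

Sorted: 0.5, 0.8, 1.0, 1.4, 1.5, 1.9, 2.1, 2.7, 2.8, 3.0, 3.6, 3.8, 4.2, 4.5, 4.7, 4.8, 5.3, 5.6, 5.6, 6.1, 7.1, 7.3, 7.7.
n = 23.
r = 1 + (15/100)·(23 − 1) = 1 + 3.3 = 4.3.
Rank 4 is 1.4 and rank 5 is 1.5.
Interpolate: 1.4 + 0.3·(1.5 − 1.4) = 1.4 + 0.3·0.1 = 1.43.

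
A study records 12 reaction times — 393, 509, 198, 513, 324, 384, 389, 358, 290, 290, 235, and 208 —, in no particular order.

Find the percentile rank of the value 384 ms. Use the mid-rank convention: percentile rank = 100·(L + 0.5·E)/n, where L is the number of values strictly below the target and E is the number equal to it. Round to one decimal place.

Sorted: 198, 208, 235, 290, 290, 324, 358, 384, 389, 393, 509, 513.
Count below 384: L = 7; count equal: E = 1; n = 12.
Percentile rank = 100·(7 + 0.5·1)/12 = 100·7.5/12 = 62.5.

62.5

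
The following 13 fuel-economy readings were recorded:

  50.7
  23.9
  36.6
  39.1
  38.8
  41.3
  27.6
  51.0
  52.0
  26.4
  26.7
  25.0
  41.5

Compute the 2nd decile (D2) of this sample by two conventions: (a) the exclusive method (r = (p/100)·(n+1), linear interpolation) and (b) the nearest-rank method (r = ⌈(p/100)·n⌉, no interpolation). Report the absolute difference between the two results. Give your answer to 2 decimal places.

0.28

Sorted: 23.9, 25.0, 26.4, 26.7, 27.6, 36.6, 38.8, 39.1, 41.3, 41.5, 50.7, 51.0, 52.0.
n = 13.
(a) r = 2.8; between ranks 2 (25.0) and 3 (26.4): 26.12.
(b) the nearest-rank method: rank 3 → 26.4.
|26.12 − 26.4| = 0.28.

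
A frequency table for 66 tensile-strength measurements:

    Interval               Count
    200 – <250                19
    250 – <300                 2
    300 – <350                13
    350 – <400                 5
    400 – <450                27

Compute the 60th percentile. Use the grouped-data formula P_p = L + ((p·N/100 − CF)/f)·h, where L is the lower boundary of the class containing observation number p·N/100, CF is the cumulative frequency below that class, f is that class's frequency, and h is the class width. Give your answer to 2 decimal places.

401.11

N = 66; target position k = 60/100 · 66 = 39.6.
Cumulative frequencies: 19, 21, 34, 39, 66.
Observation 39.6 falls in the class 400 – <450.
L = 400, CF = 39, f = 27, h = 50.
P60 = 400 + ((39.6 − 39)/27)·50 = 400 + 1.11111 = 401.111.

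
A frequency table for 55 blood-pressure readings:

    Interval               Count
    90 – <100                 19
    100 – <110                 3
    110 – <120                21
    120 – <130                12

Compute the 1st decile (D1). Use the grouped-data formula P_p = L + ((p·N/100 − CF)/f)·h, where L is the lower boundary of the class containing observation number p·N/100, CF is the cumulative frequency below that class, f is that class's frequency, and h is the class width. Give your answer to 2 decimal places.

92.89

N = 55; target position k = 10/100 · 55 = 5.5.
Cumulative frequencies: 19, 22, 43, 55.
Observation 5.5 falls in the class 90 – <100.
L = 90, CF = 0, f = 19, h = 10.
P10 = 90 + ((5.5 − 0)/19)·10 = 90 + 2.89474 = 92.8947.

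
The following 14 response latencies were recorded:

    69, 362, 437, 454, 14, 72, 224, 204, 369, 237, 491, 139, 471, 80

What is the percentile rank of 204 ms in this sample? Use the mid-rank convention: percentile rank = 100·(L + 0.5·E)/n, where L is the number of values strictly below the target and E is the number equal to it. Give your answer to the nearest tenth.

39.3

Sorted: 14, 69, 72, 80, 139, 204, 224, 237, 362, 369, 437, 454, 471, 491.
Count below 204: L = 5; count equal: E = 1; n = 14.
Percentile rank = 100·(5 + 0.5·1)/14 = 100·5.5/14 = 39.29.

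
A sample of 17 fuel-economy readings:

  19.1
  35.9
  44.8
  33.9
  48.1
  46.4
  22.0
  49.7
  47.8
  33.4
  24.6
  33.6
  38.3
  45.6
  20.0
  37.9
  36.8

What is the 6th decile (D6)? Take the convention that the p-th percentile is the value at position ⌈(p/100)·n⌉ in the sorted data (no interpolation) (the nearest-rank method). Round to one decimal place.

Sorted: 19.1, 20.0, 22.0, 24.6, 33.4, 33.6, 33.9, 35.9, 36.8, 37.9, 38.3, 44.8, 45.6, 46.4, 47.8, 48.1, 49.7.
n = 17.
Position = ⌈60/100 · 17⌉ = ⌈10.2⌉ = 11.
The value at rank 11 is 38.3.

38.3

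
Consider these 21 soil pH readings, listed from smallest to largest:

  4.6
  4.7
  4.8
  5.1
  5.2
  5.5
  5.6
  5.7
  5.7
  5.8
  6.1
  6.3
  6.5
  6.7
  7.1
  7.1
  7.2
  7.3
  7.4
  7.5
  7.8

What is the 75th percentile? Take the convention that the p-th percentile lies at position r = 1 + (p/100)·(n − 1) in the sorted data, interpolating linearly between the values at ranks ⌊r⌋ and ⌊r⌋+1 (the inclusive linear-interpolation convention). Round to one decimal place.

7.1

n = 21.
r = 1 + (75/100)·(21 − 1) = 1 + 15 = 16.
r is an integer, so P75 is the value at rank 16: 7.1.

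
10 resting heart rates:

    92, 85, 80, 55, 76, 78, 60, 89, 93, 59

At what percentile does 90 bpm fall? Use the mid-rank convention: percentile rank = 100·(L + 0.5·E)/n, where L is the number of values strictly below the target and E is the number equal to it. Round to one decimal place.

Sorted: 55, 59, 60, 76, 78, 80, 85, 89, 92, 93.
Count below 90: L = 8; count equal: E = 0; n = 10.
Percentile rank = 100·(8 + 0.5·0)/10 = 100·8/10 = 80.

80.0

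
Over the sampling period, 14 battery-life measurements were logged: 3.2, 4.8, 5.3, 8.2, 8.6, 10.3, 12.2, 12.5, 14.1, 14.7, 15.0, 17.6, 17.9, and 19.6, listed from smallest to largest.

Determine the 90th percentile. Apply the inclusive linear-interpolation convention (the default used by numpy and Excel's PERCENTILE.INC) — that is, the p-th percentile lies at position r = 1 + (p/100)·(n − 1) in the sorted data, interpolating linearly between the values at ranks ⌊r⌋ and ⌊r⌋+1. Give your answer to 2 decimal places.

17.81

n = 14.
r = 1 + (90/100)·(14 − 1) = 1 + 11.7 = 12.7.
Rank 12 is 17.6 and rank 13 is 17.9.
Interpolate: 17.6 + 0.7·(17.9 − 17.6) = 17.6 + 0.7·0.3 = 17.81.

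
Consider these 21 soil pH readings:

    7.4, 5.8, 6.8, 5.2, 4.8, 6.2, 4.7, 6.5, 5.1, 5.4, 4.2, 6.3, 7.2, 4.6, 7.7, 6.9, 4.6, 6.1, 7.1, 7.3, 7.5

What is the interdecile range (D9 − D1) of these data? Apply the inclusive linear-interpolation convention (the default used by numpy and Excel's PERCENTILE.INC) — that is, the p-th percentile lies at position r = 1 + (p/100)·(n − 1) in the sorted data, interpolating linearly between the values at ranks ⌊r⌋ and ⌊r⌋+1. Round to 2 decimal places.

2.80

Sorted: 4.2, 4.6, 4.6, 4.7, 4.8, 5.1, 5.2, 5.4, 5.8, 6.1, 6.2, 6.3, 6.5, 6.8, 6.9, 7.1, 7.2, 7.3, 7.4, 7.5, 7.7.
n = 21.
P10: r = 3 (integer) → 4.6.
P90: r = 19 (integer) → 7.4.
Difference: 7.4 − 4.6 = 2.8.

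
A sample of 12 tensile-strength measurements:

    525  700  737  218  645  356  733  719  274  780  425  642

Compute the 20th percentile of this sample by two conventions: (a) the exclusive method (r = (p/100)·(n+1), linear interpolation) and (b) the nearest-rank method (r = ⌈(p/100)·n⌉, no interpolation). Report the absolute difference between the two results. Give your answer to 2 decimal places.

32.80

Sorted: 218, 274, 356, 425, 525, 642, 645, 700, 719, 733, 737, 780.
n = 12.
(a) r = 2.6; between ranks 2 (274) and 3 (356): 323.2.
(b) the nearest-rank method: rank 3 → 356.
|323.2 − 356| = 32.8.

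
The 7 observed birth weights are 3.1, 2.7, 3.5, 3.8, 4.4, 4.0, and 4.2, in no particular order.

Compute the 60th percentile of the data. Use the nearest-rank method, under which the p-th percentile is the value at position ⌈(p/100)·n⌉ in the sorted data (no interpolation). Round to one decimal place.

4.0

Sorted: 2.7, 3.1, 3.5, 3.8, 4.0, 4.2, 4.4.
n = 7.
Position = ⌈60/100 · 7⌉ = ⌈4.2⌉ = 5.
The value at rank 5 is 4.0.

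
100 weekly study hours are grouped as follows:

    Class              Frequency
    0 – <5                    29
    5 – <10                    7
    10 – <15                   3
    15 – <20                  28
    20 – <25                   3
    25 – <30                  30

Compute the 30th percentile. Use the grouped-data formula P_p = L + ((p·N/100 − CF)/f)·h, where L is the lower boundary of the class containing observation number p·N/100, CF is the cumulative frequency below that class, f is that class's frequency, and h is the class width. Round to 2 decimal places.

N = 100; target position k = 30/100 · 100 = 30.
Cumulative frequencies: 29, 36, 39, 67, 70, 100.
Observation 30 falls in the class 5 – <10.
L = 5, CF = 29, f = 7, h = 5.
P30 = 5 + ((30 − 29)/7)·5 = 5 + 0.714286 = 5.71429.

5.71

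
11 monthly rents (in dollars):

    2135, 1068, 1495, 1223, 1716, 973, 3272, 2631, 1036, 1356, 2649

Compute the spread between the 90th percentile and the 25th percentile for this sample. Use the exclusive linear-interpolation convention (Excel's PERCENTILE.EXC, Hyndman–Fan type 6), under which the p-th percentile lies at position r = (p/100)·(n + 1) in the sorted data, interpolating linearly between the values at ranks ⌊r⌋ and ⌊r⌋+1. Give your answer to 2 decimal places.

Sorted: 973, 1036, 1068, 1223, 1356, 1495, 1716, 2135, 2631, 2649, 3272.
n = 11.
P25: r = 3 (integer) → 1068.
P90: r = 10.8; ranks 10–11 are 2649, 3272; interpolating gives 3147.4.
Difference: 3147.4 − 1068 = 2079.4.

2079.40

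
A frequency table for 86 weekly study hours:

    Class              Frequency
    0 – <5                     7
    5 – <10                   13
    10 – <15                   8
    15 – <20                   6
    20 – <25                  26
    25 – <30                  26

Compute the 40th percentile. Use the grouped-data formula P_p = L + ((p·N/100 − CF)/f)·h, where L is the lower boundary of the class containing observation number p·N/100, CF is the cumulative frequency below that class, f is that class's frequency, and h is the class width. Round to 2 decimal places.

N = 86; target position k = 40/100 · 86 = 34.4.
Cumulative frequencies: 7, 20, 28, 34, 60, 86.
Observation 34.4 falls in the class 20 – <25.
L = 20, CF = 34, f = 26, h = 5.
P40 = 20 + ((34.4 − 34)/26)·5 = 20 + 0.0769231 = 20.0769.

20.08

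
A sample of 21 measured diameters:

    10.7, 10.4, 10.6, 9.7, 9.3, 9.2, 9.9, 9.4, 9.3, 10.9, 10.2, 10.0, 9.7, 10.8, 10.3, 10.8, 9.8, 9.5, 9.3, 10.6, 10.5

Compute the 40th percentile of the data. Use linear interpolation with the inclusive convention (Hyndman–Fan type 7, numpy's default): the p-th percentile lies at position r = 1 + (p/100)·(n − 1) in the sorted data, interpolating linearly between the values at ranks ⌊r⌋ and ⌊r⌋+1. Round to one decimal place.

9.8

Sorted: 9.2, 9.3, 9.3, 9.3, 9.4, 9.5, 9.7, 9.7, 9.8, 9.9, 10.0, 10.2, 10.3, 10.4, 10.5, 10.6, 10.6, 10.7, 10.8, 10.8, 10.9.
n = 21.
r = 1 + (40/100)·(21 − 1) = 1 + 8 = 9.
r is an integer, so P40 is the value at rank 9: 9.8.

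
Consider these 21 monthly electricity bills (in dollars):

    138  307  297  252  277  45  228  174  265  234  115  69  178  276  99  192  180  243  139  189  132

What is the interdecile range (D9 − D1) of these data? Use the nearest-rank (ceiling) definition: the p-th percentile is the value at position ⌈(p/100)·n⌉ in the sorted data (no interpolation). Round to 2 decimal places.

Sorted: 45, 69, 99, 115, 132, 138, 139, 174, 178, 180, 189, 192, 228, 234, 243, 252, 265, 276, 277, 297, 307.
n = 21.
P10: rank ⌈10/100·21⌉ = 3 → 99.
P90: rank ⌈90/100·21⌉ = 19 → 277.
Difference: 277 − 99 = 178.

178.00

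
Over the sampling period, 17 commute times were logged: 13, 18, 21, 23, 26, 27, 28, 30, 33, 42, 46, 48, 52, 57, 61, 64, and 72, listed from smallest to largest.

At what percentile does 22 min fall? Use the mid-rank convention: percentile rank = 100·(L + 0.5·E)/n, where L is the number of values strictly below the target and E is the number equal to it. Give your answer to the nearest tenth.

Count below 22: L = 3; count equal: E = 0; n = 17.
Percentile rank = 100·(3 + 0.5·0)/17 = 100·3/17 = 17.65.

17.6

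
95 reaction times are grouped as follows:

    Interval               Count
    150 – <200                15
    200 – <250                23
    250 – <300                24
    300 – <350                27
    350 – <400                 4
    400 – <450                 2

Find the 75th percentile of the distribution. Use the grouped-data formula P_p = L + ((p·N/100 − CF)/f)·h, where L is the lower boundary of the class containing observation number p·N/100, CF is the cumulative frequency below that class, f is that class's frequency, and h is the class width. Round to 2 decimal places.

N = 95; target position k = 75/100 · 95 = 71.25.
Cumulative frequencies: 15, 38, 62, 89, 93, 95.
Observation 71.25 falls in the class 300 – <350.
L = 300, CF = 62, f = 27, h = 50.
P75 = 300 + ((71.25 − 62)/27)·50 = 300 + 17.1296 = 317.13.

317.13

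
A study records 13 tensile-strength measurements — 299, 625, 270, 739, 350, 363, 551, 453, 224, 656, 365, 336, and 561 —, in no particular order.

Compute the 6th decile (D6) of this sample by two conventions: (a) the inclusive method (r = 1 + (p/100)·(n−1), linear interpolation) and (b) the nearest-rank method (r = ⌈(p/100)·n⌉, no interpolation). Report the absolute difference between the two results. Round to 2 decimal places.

Sorted: 224, 270, 299, 336, 350, 363, 365, 453, 551, 561, 625, 656, 739.
n = 13.
(a) r = 8.2; between ranks 8 (453) and 9 (551): 472.6.
(b) the nearest-rank method: rank 8 → 453.
|472.6 − 453| = 19.6.

19.60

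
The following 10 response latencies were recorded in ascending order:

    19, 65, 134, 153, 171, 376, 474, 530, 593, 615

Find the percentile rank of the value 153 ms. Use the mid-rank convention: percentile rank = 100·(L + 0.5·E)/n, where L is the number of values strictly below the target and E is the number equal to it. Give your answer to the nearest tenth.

35.0

Count below 153: L = 3; count equal: E = 1; n = 10.
Percentile rank = 100·(3 + 0.5·1)/10 = 100·3.5/10 = 35.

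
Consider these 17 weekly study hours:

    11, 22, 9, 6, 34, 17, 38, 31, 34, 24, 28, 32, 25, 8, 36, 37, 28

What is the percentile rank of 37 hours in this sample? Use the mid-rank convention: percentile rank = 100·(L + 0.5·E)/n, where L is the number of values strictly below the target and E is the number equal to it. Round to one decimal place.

91.2

Sorted: 6, 8, 9, 11, 17, 22, 24, 25, 28, 28, 31, 32, 34, 34, 36, 37, 38.
Count below 37: L = 15; count equal: E = 1; n = 17.
Percentile rank = 100·(15 + 0.5·1)/17 = 100·15.5/17 = 91.18.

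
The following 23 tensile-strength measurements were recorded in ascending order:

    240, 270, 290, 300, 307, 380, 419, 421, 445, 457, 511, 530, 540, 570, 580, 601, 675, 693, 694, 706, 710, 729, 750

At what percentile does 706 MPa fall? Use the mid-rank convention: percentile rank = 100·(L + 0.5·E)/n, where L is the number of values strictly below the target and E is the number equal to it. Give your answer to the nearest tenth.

84.8

Count below 706: L = 19; count equal: E = 1; n = 23.
Percentile rank = 100·(19 + 0.5·1)/23 = 100·19.5/23 = 84.78.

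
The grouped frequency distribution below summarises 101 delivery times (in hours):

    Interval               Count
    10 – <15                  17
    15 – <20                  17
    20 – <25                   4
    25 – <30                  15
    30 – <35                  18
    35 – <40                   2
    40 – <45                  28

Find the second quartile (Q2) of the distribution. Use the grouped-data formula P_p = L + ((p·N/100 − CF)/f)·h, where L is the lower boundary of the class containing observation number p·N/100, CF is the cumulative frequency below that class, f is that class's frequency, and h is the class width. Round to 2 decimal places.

29.17

N = 101; target position k = 50/100 · 101 = 50.5.
Cumulative frequencies: 17, 34, 38, 53, 71, 73, 101.
Observation 50.5 falls in the class 25 – <30.
L = 25, CF = 38, f = 15, h = 5.
P50 = 25 + ((50.5 − 38)/15)·5 = 25 + 4.16667 = 29.1667.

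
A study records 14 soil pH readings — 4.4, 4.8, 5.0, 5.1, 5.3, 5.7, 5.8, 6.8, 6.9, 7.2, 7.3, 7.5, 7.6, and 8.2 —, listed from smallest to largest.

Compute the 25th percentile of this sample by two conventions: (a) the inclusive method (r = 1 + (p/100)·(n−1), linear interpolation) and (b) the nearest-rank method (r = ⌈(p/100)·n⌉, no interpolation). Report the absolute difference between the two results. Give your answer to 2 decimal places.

n = 14.
(a) r = 4.25; between ranks 4 (5.1) and 5 (5.3): 5.15.
(b) the nearest-rank method: rank 4 → 5.1.
|5.15 − 5.1| = 0.05.

0.05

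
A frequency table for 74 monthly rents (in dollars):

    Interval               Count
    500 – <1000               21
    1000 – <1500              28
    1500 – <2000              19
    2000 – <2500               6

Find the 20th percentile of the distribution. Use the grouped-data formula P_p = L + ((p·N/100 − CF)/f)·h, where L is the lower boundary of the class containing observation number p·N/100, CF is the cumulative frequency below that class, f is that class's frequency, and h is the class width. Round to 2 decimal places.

852.38

N = 74; target position k = 20/100 · 74 = 14.8.
Cumulative frequencies: 21, 49, 68, 74.
Observation 14.8 falls in the class 500 – <1000.
L = 500, CF = 0, f = 21, h = 500.
P20 = 500 + ((14.8 − 0)/21)·500 = 500 + 352.381 = 852.381.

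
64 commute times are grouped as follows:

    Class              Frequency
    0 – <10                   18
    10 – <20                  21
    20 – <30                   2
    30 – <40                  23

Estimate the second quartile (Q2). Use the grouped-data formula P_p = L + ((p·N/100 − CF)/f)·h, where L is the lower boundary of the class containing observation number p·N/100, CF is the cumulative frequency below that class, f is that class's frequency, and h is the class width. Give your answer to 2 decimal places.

N = 64; target position k = 50/100 · 64 = 32.
Cumulative frequencies: 18, 39, 41, 64.
Observation 32 falls in the class 10 – <20.
L = 10, CF = 18, f = 21, h = 10.
P50 = 10 + ((32 − 18)/21)·10 = 10 + 6.66667 = 16.6667.

16.67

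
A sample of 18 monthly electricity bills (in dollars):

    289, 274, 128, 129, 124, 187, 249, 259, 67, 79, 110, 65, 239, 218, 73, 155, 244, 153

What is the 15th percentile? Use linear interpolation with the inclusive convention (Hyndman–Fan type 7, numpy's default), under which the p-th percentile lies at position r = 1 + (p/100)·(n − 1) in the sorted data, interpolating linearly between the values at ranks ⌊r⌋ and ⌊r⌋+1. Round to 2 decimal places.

Sorted: 65, 67, 73, 79, 110, 124, 128, 129, 153, 155, 187, 218, 239, 244, 249, 259, 274, 289.
n = 18.
r = 1 + (15/100)·(18 − 1) = 1 + 2.55 = 3.55.
Rank 3 is 73 and rank 4 is 79.
Interpolate: 73 + 0.55·(79 − 73) = 73 + 0.55·6 = 76.3.

76.30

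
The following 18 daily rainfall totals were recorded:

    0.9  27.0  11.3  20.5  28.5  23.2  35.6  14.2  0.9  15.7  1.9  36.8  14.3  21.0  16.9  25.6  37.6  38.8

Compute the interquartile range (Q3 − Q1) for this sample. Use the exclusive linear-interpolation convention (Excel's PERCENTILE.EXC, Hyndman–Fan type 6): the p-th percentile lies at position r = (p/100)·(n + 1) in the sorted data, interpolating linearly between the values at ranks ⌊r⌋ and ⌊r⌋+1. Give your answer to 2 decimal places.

16.80

Sorted: 0.9, 0.9, 1.9, 11.3, 14.2, 14.3, 15.7, 16.9, 20.5, 21.0, 23.2, 25.6, 27.0, 28.5, 35.6, 36.8, 37.6, 38.8.
n = 18.
P25: r = 4.75; ranks 4–5 are 11.3, 14.2; interpolating gives 13.475.
P75: r = 14.25; ranks 14–15 are 28.5, 35.6; interpolating gives 30.275.
Difference: 30.275 − 13.475 = 16.8.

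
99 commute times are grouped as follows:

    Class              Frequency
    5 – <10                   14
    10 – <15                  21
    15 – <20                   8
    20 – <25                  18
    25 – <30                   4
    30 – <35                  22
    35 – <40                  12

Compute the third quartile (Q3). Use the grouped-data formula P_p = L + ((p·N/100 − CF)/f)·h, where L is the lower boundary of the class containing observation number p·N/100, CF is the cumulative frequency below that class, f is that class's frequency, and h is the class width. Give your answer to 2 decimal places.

32.10

N = 99; target position k = 75/100 · 99 = 74.25.
Cumulative frequencies: 14, 35, 43, 61, 65, 87, 99.
Observation 74.25 falls in the class 30 – <35.
L = 30, CF = 65, f = 22, h = 5.
P75 = 30 + ((74.25 − 65)/22)·5 = 30 + 2.10227 = 32.1023.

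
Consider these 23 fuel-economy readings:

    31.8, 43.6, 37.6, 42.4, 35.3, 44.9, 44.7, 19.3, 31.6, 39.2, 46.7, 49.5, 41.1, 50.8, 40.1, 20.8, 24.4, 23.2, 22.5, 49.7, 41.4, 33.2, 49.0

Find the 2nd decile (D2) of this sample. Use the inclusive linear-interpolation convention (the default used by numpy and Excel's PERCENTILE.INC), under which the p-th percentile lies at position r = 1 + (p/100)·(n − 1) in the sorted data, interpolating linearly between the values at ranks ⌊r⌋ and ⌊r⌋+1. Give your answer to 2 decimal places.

Sorted: 19.3, 20.8, 22.5, 23.2, 24.4, 31.6, 31.8, 33.2, 35.3, 37.6, 39.2, 40.1, 41.1, 41.4, 42.4, 43.6, 44.7, 44.9, 46.7, 49.0, 49.5, 49.7, 50.8.
n = 23.
r = 1 + (20/100)·(23 − 1) = 1 + 4.4 = 5.4.
Rank 5 is 24.4 and rank 6 is 31.6.
Interpolate: 24.4 + 0.4·(31.6 − 24.4) = 24.4 + 0.4·7.2 = 27.28.

27.28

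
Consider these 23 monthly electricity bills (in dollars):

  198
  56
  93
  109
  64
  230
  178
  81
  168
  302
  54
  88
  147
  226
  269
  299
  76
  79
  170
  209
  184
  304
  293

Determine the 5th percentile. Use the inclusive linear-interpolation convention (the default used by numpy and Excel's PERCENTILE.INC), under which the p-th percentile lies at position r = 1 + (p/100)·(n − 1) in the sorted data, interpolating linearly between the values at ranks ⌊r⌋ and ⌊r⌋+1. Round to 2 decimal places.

56.80

Sorted: 54, 56, 64, 76, 79, 81, 88, 93, 109, 147, 168, 170, 178, 184, 198, 209, 226, 230, 269, 293, 299, 302, 304.
n = 23.
r = 1 + (5/100)·(23 − 1) = 1 + 1.1 = 2.1.
Rank 2 is 56 and rank 3 is 64.
Interpolate: 56 + 0.1·(64 − 56) = 56 + 0.1·8 = 56.8.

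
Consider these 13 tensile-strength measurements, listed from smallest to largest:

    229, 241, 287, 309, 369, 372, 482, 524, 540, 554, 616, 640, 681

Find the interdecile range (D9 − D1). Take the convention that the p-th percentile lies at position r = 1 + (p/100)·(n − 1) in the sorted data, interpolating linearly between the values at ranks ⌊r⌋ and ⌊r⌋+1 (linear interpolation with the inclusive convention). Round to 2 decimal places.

n = 13.
P10: r = 2.2; ranks 2–3 are 241, 287; interpolating gives 250.2.
P90: r = 11.8; ranks 11–12 are 616, 640; interpolating gives 635.2.
Difference: 635.2 − 250.2 = 385.

385.00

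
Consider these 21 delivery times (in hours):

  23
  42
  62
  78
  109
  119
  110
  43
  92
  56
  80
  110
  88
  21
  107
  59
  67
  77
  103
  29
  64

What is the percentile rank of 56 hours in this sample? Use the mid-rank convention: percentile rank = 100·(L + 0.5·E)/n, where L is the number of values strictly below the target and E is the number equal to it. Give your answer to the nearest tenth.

Sorted: 21, 23, 29, 42, 43, 56, 59, 62, 64, 67, 77, 78, 80, 88, 92, 103, 107, 109, 110, 110, 119.
Count below 56: L = 5; count equal: E = 1; n = 21.
Percentile rank = 100·(5 + 0.5·1)/21 = 100·5.5/21 = 26.19.

26.2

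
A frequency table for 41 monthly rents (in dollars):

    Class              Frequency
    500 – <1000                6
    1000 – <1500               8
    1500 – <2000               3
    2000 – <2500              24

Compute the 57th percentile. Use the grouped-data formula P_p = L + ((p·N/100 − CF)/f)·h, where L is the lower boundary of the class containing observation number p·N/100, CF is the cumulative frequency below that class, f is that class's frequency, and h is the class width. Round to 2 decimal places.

2132.71

N = 41; target position k = 57/100 · 41 = 23.37.
Cumulative frequencies: 6, 14, 17, 41.
Observation 23.37 falls in the class 2000 – <2500.
L = 2000, CF = 17, f = 24, h = 500.
P57 = 2000 + ((23.37 − 17)/24)·500 = 2000 + 132.708 = 2132.71.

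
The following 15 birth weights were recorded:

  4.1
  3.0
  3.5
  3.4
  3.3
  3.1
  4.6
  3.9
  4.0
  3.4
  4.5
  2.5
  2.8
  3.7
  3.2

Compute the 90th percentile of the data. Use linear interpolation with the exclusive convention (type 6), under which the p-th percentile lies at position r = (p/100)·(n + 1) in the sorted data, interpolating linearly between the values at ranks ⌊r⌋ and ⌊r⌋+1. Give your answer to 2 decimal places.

4.54

Sorted: 2.5, 2.8, 3.0, 3.1, 3.2, 3.3, 3.4, 3.4, 3.5, 3.7, 3.9, 4.0, 4.1, 4.5, 4.6.
n = 15.
r = (90/100)·(15 + 1) = 14.4.
Rank 14 is 4.5 and rank 15 is 4.6.
Interpolate: 4.5 + 0.4·(4.6 − 4.5) = 4.5 + 0.4·0.1 = 4.54.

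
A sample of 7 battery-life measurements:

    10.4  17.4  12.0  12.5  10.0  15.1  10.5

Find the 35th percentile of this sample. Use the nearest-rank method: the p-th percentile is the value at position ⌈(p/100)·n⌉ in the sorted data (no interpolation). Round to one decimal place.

10.5

Sorted: 10.0, 10.4, 10.5, 12.0, 12.5, 15.1, 17.4.
n = 7.
Position = ⌈35/100 · 7⌉ = ⌈2.45⌉ = 3.
The value at rank 3 is 10.5.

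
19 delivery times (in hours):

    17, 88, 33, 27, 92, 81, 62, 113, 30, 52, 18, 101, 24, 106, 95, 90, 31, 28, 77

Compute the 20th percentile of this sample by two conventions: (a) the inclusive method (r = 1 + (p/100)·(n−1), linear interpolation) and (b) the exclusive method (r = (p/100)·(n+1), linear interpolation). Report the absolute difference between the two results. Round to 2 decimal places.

0.60

Sorted: 17, 18, 24, 27, 28, 30, 31, 33, 52, 62, 77, 81, 88, 90, 92, 95, 101, 106, 113.
n = 19.
(a) r = 4.6; between ranks 4 (27) and 5 (28): 27.6.
(b) r = 4 → value at rank 4 = 27.
|27.6 − 27| = 0.6.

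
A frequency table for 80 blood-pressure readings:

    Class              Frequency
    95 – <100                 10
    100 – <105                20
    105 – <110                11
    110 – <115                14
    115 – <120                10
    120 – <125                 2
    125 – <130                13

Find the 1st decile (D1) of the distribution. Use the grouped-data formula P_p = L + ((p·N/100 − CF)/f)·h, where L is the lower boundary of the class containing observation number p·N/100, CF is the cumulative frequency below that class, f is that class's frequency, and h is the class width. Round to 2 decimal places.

99.00

N = 80; target position k = 10/100 · 80 = 8.
Cumulative frequencies: 10, 30, 41, 55, 65, 67, 80.
Observation 8 falls in the class 95 – <100.
L = 95, CF = 0, f = 10, h = 5.
P10 = 95 + ((8 − 0)/10)·5 = 95 + 4 = 99.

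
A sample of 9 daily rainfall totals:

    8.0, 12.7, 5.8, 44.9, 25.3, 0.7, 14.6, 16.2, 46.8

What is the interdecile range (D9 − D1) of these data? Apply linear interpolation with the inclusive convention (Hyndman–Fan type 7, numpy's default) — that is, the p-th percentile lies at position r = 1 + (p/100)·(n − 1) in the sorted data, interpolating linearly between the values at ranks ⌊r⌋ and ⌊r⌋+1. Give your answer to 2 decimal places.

40.50

Sorted: 0.7, 5.8, 8.0, 12.7, 14.6, 16.2, 25.3, 44.9, 46.8.
n = 9.
P10: r = 1.8; ranks 1–2 are 0.7, 5.8; interpolating gives 4.78.
P90: r = 8.2; ranks 8–9 are 44.9, 46.8; interpolating gives 45.28.
Difference: 45.28 − 4.78 = 40.5.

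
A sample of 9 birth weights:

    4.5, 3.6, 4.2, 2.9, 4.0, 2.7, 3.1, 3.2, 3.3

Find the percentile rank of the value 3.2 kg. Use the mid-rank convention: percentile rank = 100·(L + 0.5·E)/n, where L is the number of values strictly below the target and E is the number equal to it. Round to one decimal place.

38.9

Sorted: 2.7, 2.9, 3.1, 3.2, 3.3, 3.6, 4.0, 4.2, 4.5.
Count below 3.2: L = 3; count equal: E = 1; n = 9.
Percentile rank = 100·(3 + 0.5·1)/9 = 100·3.5/9 = 38.89.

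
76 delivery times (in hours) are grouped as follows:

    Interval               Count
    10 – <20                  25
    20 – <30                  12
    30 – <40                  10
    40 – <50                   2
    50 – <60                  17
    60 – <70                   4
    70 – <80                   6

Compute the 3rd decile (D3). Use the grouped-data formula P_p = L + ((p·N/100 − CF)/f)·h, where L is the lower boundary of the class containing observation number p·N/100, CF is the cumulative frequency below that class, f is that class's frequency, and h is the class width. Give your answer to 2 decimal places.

19.12

N = 76; target position k = 30/100 · 76 = 22.8.
Cumulative frequencies: 25, 37, 47, 49, 66, 70, 76.
Observation 22.8 falls in the class 10 – <20.
L = 10, CF = 0, f = 25, h = 10.
P30 = 10 + ((22.8 − 0)/25)·10 = 10 + 9.12 = 19.12.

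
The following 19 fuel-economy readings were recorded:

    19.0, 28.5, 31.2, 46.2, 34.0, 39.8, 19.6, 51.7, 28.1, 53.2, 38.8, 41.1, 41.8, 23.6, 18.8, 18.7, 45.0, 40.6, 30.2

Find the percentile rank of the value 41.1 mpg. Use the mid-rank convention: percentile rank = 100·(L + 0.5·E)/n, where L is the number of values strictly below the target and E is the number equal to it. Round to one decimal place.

71.1

Sorted: 18.7, 18.8, 19.0, 19.6, 23.6, 28.1, 28.5, 30.2, 31.2, 34.0, 38.8, 39.8, 40.6, 41.1, 41.8, 45.0, 46.2, 51.7, 53.2.
Count below 41.1: L = 13; count equal: E = 1; n = 19.
Percentile rank = 100·(13 + 0.5·1)/19 = 100·13.5/19 = 71.05.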